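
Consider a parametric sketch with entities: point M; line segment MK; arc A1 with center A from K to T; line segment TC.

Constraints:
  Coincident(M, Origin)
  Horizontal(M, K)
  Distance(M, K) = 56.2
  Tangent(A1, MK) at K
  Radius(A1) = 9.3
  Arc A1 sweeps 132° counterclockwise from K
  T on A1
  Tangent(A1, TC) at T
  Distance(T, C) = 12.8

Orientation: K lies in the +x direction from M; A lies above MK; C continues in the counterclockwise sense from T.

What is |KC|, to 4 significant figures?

25.09

M is at the origin; M and K share the same y with |MK| = 56.2 and K on the +x side, so K = (56.20, 0.000). Tangency of A1 to MK means the radius AK is perpendicular to MK, so A = K + (0, 9.3) = (56.20, 9.300). On A1, K sits at bearing -90° from A; a 132° counterclockwise sweep puts T at bearing 42°, so T = A + 9.3·(cos 42°, sin 42°) = (63.11, 15.52). Since A1 is tangent to TC there, AT ⟂ TC, so TC runs along (−sin 42°, cos 42°); with |TC| = 12.8, C = (54.55, 25.04). Then |KC| = |C − K| = 25.09.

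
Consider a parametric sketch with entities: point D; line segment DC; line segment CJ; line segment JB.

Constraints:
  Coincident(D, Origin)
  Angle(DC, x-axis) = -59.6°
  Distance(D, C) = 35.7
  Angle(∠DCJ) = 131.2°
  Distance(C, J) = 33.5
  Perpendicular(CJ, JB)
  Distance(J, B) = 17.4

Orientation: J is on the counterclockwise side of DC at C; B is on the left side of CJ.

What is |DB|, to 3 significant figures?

57.8

D is at the origin; DC runs at -59.6° with length 35.7, so C = 35.7·(cos -59.6°, sin -59.6°) = (18.1, -30.8). ∠DCJ = 131.2°, so CJ runs at -59.6° + (180° − 131.2°) = -10.8° from the x-axis; with |CJ| = 33.5, J = C + 33.5·(cos -10.8°, sin -10.8°) = (51.0, -37.1). CJ ⟂ JB; with |JB| = 17.4 on the left of CJ, B = J + 17.4·(0.187, 0.982) = (54.2, -20.0). Then |DB| = |B − D| = 57.8.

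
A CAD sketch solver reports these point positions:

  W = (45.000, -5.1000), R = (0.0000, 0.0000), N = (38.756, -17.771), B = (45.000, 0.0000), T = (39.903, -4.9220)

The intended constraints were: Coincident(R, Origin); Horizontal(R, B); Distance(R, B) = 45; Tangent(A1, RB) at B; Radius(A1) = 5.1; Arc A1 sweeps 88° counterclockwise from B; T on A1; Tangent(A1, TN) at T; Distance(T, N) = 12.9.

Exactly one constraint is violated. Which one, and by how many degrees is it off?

Tangent(A1, TN) at T — off by 3.10°.

R = (0.00, 0.00) ✓; R.y = 0.00, B.y = 0.00 ✓; |RB| = 45.00 ✓; ∠(WB, BR) = 90.00° ✓; |WB| = 5.100 ✓; bearing(W→T) − bearing(W→B) = 88.00° ✓; |WT| = 5.100 ✓; ∠(WT, TN) = 93.10° ✗; |TN| = 12.90 ✓.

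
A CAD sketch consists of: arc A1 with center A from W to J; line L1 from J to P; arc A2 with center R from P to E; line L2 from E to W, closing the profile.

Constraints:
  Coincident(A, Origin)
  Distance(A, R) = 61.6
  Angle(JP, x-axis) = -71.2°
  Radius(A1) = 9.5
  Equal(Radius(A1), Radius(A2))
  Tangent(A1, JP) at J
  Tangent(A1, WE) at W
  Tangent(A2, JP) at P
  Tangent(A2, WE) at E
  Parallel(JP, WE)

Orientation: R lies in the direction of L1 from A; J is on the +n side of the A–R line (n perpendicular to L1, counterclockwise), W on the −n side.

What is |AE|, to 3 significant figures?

62.3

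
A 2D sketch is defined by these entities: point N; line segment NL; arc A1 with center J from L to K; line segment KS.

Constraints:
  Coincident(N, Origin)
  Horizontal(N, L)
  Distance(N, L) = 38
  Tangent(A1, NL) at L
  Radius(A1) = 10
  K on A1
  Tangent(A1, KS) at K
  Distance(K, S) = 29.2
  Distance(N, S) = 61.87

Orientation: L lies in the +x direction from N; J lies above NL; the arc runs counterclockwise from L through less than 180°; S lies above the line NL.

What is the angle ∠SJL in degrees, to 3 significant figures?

161°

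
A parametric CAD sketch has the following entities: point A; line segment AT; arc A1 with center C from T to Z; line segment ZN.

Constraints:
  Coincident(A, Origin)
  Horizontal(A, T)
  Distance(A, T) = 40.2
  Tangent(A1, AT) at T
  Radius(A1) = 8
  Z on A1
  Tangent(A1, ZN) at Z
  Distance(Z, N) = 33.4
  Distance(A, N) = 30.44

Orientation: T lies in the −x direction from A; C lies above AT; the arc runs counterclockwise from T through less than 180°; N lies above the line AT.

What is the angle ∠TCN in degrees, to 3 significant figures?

125°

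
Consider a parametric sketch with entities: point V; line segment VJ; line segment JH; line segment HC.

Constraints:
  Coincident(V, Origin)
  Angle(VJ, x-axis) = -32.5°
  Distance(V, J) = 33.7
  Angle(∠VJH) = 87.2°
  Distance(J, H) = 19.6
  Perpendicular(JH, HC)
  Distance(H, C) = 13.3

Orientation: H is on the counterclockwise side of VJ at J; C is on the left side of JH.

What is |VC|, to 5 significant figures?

27.145

∠VJH = 87.2°, so JH runs at -32.5° + (180° − 87.2°) = 60.300° from the x-axis; with |JH| = 19.6, H = J + 19.6·(cos 60.300°, sin 60.300°) = (38.133, -1.0818). The perpendicularity gives HC at right angles to JH; with |HC| = 13.3 on the left of JH, C = H + 13.3·(-0.86863, 0.49546) = (26.580, 5.5078). Then |VC| = |C − V| = 27.145.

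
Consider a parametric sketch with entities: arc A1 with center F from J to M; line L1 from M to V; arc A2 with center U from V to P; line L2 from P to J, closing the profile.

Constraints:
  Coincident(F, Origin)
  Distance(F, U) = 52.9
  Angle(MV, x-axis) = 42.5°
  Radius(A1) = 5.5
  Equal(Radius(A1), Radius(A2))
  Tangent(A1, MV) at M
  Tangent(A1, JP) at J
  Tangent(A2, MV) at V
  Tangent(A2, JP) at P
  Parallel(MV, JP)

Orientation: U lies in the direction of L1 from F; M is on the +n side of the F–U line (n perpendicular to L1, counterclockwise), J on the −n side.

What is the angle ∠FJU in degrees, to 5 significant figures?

84.064°

The slot axis is L1's direction at 42.5°, so u = (cos 42.5°, sin 42.5°) = (0.73728, 0.67559) and n = (−sin 42.5°, cos 42.5°) = (-0.67559, 0.73728). F is at the origin and U lies 52.9 along u from F, so U = 52.9·u = (39.002, 35.739). Tangency of A1 to both parallel lines with radius 5.5 puts M and J at F ± 5.5·n: M = (-3.7157, 4.0550), J = (3.7157, -4.0550). Then cos ∠FJU = JF·JU / (|JF||JU|), giving 84.064°.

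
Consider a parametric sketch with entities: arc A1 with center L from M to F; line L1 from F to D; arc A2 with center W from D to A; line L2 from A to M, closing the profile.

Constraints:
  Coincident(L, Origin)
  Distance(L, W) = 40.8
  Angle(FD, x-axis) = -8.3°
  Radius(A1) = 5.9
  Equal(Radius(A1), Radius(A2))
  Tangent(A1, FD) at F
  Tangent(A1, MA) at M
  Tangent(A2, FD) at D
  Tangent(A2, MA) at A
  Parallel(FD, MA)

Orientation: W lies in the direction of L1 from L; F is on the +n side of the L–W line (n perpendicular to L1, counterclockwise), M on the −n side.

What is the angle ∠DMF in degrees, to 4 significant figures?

73.87°

The slot axis is L1's direction at -8.3°, so u = (cos -8.3°, sin -8.3°) = (0.9895, -0.1444) and n = (−sin -8.3°, cos -8.3°) = (0.1444, 0.9895). L is at the origin and W lies 40.8 along u from L, so W = 40.8·u = (40.37, -5.890). Tangency of A1 to both parallel lines with radius 5.9 puts F and M at L ± 5.9·n: F = (0.8517, 5.838), M = (-0.8517, -5.838). Equal radii place D and A the same way about W: D = W + 5.9·n = (41.22, -0.05153), A = W − 5.9·n = (39.52, -11.73). Then cos ∠DMF = MD·MF / (|MD||MF|), giving 73.87°.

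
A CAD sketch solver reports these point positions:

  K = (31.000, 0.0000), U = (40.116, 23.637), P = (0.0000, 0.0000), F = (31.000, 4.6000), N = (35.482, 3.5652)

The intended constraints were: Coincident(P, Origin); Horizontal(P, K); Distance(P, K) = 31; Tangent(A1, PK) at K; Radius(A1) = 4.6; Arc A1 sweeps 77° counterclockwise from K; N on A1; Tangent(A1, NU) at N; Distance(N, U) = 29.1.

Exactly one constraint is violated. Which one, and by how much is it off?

Distance(N, U) = 29.1 — off by 8.50.

P = (0.00, 0.00) ✓; P.y = 0.00, K.y = 0.00 ✓; |PK| = 31.00 ✓; ∠(FK, KP) = 90.00° ✓; |FK| = 4.600 ✓; bearing(F→N) − bearing(F→K) = 77.00° ✓; |FN| = 4.600 ✓; ∠(FN, NU) = 90.00° ✓; |NU| = 20.60 ✗.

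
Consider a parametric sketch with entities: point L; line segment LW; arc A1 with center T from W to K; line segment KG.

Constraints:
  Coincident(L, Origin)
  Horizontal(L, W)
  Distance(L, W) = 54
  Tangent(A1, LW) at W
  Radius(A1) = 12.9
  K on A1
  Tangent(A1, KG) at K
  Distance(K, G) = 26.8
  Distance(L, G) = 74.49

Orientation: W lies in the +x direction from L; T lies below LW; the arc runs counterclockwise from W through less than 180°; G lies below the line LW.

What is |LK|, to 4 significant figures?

49.13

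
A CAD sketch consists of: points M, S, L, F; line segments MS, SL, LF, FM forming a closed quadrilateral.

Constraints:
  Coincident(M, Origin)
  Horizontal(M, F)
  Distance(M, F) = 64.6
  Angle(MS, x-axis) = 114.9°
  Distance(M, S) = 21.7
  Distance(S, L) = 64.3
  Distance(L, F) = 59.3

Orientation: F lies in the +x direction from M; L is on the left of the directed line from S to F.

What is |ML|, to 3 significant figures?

71.0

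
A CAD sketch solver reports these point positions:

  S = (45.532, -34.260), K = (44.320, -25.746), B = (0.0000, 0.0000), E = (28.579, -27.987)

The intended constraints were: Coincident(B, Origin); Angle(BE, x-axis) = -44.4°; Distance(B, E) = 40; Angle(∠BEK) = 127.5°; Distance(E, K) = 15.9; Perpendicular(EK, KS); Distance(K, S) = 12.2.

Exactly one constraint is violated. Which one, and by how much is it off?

Distance(K, S) = 12.2 — off by 3.60.

B = (0.00, 0.00) ✓; BE at -44.40° ✓; |BE| = 40.00 ✓; ∠BEK = 127.5° ✓; |EK| = 15.90 ✓; ∠(EK, KS) = 90.00° ✓; |KS| = 8.600 ✗.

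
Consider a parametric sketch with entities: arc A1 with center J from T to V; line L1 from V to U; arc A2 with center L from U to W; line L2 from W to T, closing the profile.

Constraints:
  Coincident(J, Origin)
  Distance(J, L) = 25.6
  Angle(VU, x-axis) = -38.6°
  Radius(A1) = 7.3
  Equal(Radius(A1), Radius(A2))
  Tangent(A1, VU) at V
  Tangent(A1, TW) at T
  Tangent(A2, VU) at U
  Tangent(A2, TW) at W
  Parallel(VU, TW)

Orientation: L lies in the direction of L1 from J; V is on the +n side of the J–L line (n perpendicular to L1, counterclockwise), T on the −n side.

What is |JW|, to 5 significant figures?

26.620

The slot axis is L1's direction at -38.6°, so u = (cos -38.6°, sin -38.6°) = (0.78152, -0.62388) and n = (−sin -38.6°, cos -38.6°) = (0.62388, 0.78152). J is at the origin and L lies 25.6 along u from J, so L = 25.6·u = (20.007, -15.971). Tangency of A1 to both parallel lines with radius 7.3 puts V and T at J ± 7.3·n: V = (4.5543, 5.7051), T = (-4.5543, -5.7051). Equal radii place U and W the same way about L: U = L + 7.3·n = (24.561, -10.266), W = L − 7.3·n = (15.453, -21.676). Then |JW| = |W − J| = 26.620.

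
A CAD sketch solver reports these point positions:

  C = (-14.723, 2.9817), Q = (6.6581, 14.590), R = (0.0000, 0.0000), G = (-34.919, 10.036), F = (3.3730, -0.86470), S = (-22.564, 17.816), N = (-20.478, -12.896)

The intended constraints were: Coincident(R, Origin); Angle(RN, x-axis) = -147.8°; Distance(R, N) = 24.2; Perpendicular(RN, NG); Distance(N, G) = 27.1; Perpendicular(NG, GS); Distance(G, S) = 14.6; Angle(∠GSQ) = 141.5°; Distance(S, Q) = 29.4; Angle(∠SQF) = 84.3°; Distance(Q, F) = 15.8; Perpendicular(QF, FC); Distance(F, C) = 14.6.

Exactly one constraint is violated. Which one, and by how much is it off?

Distance(F, C) = 14.6 — off by 3.90.

R = (0.00, 0.00) ✓; RN at -147.8° ✓; |RN| = 24.20 ✓; ∠(RN, NG) = 90.00° ✓; |NG| = 27.10 ✓; ∠(NG, GS) = 90.00° ✓; |GS| = 14.60 ✓; ∠GSQ = 141.5° ✓; |SQ| = 29.40 ✓; ∠SQF = 84.30° ✓; |QF| = 15.80 ✓; ∠(QF, FC) = 90.00° ✓; |FC| = 18.50 ✗.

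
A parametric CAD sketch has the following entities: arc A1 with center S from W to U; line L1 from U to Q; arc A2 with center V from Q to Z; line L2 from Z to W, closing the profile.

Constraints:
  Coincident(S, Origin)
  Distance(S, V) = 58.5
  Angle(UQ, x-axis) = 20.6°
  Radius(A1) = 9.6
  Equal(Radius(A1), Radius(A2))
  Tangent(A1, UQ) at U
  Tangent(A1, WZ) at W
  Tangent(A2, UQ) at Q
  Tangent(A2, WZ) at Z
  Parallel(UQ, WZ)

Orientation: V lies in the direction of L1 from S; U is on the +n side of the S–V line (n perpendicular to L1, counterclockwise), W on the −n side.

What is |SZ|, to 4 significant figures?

59.28

The slot axis is L1's direction at 20.6°, so u = (cos 20.6°, sin 20.6°) = (0.9361, 0.3518) and n = (−sin 20.6°, cos 20.6°) = (-0.3518, 0.9361). S is at the origin and V lies 58.5 along u from S, so V = 58.5·u = (54.76, 20.58). Tangency of A1 to both parallel lines with radius 9.6 puts U and W at S ± 9.6·n: U = (-3.378, 8.986), W = (3.378, -8.986). Equal radii place Q and Z the same way about V: Q = V + 9.6·n = (51.38, 29.57), Z = V − 9.6·n = (58.14, 11.60). Then |SZ| = |Z − S| = 59.28.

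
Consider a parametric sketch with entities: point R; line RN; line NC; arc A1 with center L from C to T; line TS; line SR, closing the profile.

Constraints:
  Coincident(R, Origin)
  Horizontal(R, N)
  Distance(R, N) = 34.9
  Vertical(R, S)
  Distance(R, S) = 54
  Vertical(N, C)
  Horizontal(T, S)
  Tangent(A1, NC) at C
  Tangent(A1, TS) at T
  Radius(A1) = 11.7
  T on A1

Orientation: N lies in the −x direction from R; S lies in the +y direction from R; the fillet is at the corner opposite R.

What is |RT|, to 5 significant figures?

58.773

R is at the origin; R and N share the same y with |RN| = 34.9 and N on the −x side, so N = (-34.900, 0.0000). RS is vertical with |RS| = 54.0 and S on the +y side, so S = (0.0000, 54.000). The virtual corner opposite R is at (-34.900, 54.000). The tangent condition forces LC to be normal to NC and since A1 is tangent to TS there, LT ⟂ TS, with radius 11.7, so the center L sits 11.7 in from both sides at L = (-23.200, 42.300). That places the tangent points at C = (-34.900, 42.300) on NC and T = (-23.200, 54.000) on TS. Then |RT| = |T − R| = 58.773.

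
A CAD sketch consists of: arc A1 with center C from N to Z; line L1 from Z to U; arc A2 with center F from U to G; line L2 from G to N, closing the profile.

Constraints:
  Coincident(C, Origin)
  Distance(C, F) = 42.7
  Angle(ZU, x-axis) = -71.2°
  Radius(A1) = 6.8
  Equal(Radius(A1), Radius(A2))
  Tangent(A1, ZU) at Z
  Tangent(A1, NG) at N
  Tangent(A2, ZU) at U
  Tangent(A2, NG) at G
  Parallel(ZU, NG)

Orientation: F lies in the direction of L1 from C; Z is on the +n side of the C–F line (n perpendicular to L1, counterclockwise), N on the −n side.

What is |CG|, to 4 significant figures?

43.24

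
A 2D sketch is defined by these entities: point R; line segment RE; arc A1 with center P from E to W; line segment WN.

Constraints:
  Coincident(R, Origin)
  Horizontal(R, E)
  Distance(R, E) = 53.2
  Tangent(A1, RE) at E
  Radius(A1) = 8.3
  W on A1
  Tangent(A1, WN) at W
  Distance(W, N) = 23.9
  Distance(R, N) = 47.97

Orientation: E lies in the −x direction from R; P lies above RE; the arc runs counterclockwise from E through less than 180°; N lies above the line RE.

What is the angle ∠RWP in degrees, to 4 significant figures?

170.7°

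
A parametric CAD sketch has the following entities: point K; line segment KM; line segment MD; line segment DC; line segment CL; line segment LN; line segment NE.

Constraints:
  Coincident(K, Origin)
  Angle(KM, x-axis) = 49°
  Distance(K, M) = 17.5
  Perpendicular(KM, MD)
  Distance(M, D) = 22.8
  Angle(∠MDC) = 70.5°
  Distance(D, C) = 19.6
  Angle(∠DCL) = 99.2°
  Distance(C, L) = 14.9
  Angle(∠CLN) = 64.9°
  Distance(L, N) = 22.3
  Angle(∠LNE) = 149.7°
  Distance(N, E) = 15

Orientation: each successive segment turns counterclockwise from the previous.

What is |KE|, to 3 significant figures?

38.4

K is at the origin; KM runs at 49.0° with length 17.5, so M = (11.5, 13.2). The perpendicularity gives MD at right angles to KM, so MD runs at 139°; with |MD| = 22.8, D = (-5.73, 28.2). ∠MDC = 70.5° gives DC at -112° from the x-axis; with |DC| = 19.6, C = (-12.9, 9.93). ∠DCL = 99.2° gives CL at -30.7° from the x-axis; with |CL| = 14.9, L = (-0.0980, 2.32). ∠CLN = 64.9° gives LN at 84.4° from the x-axis; with |LN| = 22.3, N = (2.08, 24.5). ∠LNE = 149.7° gives NE at 115° from the x-axis; with |NE| = 15.0, E = (-4.19, 38.1). Then |KE| = |E − K| = 38.4.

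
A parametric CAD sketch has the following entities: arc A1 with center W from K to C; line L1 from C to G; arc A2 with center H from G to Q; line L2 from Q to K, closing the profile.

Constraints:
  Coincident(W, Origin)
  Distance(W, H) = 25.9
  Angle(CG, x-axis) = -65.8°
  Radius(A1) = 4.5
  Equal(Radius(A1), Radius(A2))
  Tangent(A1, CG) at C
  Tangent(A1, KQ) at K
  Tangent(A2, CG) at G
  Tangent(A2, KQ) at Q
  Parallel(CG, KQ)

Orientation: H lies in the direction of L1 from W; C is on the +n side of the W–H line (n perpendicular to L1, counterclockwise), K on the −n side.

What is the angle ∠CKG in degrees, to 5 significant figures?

70.838°

The slot axis is L1's direction at -65.8°, so u = (cos -65.8°, sin -65.8°) = (0.40992, -0.91212) and n = (−sin -65.8°, cos -65.8°) = (0.91212, 0.40992). W is at the origin and H lies 25.9 along u from W, so H = 25.9·u = (10.617, -23.624). Tangency of A1 to both parallel lines with radius 4.5 puts C and K at W ± 4.5·n: C = (4.1045, 1.8447), K = (-4.1045, -1.8447). Equal radii place G and Q the same way about H: G = H + 4.5·n = (14.722, -21.779), Q = H − 4.5·n = (6.5125, -25.469). Then cos ∠CKG = KC·KG / (|KC||KG|), giving 70.838°.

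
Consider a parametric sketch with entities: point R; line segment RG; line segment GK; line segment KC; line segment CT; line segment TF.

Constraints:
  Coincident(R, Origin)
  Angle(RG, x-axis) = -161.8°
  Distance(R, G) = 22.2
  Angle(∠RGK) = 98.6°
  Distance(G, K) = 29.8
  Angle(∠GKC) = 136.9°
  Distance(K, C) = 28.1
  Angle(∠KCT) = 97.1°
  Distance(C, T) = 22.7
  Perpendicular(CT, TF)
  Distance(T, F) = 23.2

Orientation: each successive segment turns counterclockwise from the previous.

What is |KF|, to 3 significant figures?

26.6

R is at the origin; RG runs at -161.8° with length 22.2, so G = (-21.1, -6.93). ∠RGK = 98.6° gives GK at -80.4° from the x-axis; with |GK| = 29.8, K = (-16.1, -36.3). ∠GKC = 136.9° gives KC at -37.3° from the x-axis; with |KC| = 28.1, C = (6.23, -53.3). ∠KCT = 97.1° gives CT at 45.6° from the x-axis; with |CT| = 22.7, T = (22.1, -37.1). The perpendicularity gives TF at right angles to CT, so TF runs at 136°; with |TF| = 23.2, F = (5.54, -20.9). Then |KF| = |F − K| = 26.6.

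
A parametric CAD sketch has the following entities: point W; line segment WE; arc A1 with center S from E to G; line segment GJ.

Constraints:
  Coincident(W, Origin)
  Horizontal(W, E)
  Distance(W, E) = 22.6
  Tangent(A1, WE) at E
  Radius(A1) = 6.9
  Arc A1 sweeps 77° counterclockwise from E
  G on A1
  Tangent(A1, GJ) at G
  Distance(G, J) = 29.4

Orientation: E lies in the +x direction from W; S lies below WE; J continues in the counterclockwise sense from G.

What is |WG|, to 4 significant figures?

16.75

W is at the origin; W and E share the same y with |WE| = 22.6 and E on the +x side, so E = (22.60, 0.000). Since A1 is tangent to WE there, SE ⟂ WE, so S = E + (0, -6.9) = (22.60, -6.900). On A1, E sits at bearing 90° from S; a 77° counterclockwise sweep puts G at bearing 167°, so G = S + 6.9·(cos 167°, sin 167°) = (15.88, -5.348). Then |WG| = |G − W| = 16.75.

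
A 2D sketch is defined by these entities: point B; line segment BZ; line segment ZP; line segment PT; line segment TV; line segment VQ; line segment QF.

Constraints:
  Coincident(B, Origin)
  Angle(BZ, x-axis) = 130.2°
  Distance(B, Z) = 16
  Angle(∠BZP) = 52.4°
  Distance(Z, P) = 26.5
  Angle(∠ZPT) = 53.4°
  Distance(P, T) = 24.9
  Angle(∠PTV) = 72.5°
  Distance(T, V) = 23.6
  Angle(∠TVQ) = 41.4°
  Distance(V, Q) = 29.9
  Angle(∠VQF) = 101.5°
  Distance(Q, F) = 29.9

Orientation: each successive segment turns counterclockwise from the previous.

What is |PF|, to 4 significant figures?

37.34

B is at the origin; BZ runs at 130.2° with length 16.0, so Z = (-10.33, 12.22). ∠BZP = 52.4° gives ZP at -102.2° from the x-axis; with |ZP| = 26.5, P = (-15.93, -13.68). ∠ZPT = 53.4° gives PT at 24.40° from the x-axis; with |PT| = 24.9, T = (6.749, -3.394). ∠PTV = 72.5° gives TV at 131.9° from the x-axis; with |TV| = 23.6, V = (-9.012, 14.17). ∠TVQ = 41.4° gives VQ at -89.50° from the x-axis; with |VQ| = 29.9, Q = (-8.751, -15.73). ∠VQF = 101.5° gives QF at -11.00° from the x-axis; with |QF| = 29.9, F = (20.60, -21.43). Then |PF| = |F − P| = 37.34.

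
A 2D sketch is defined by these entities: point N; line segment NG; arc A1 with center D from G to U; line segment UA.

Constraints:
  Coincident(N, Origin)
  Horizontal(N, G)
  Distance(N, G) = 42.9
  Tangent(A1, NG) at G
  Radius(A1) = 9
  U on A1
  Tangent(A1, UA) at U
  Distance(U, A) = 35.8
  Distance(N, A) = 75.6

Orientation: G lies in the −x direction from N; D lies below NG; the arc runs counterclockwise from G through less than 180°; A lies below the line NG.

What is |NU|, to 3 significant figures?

51.5

Checks: ∠(DG, GN) = 90.00° ✓; |DG| = 9.000 ✓; |DU| = 9.000 ✓; ∠(DU, UA) = 90.00° ✓; |UA| = 35.80 ✓; |NA| = 75.60 ✓.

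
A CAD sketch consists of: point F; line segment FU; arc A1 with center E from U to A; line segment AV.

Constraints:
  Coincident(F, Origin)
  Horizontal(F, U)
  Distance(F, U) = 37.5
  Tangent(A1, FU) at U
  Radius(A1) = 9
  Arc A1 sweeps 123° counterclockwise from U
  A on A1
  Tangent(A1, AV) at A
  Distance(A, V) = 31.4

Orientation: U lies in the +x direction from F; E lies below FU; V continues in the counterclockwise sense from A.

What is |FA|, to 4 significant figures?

33.02

F is at the origin; F and U share the same y with |FU| = 37.5 and U on the +x side, so U = (37.50, 0.000). Since A1 is tangent to FU there, EU ⟂ FU, so E = U + (0, -9) = (37.50, -9.000). On A1, U sits at bearing 90° from E; a 123° counterclockwise sweep puts A at bearing 213°, so A = E + 9.0·(cos 213°, sin 213°) = (29.95, -13.90). Then |FA| = |A − F| = 33.02.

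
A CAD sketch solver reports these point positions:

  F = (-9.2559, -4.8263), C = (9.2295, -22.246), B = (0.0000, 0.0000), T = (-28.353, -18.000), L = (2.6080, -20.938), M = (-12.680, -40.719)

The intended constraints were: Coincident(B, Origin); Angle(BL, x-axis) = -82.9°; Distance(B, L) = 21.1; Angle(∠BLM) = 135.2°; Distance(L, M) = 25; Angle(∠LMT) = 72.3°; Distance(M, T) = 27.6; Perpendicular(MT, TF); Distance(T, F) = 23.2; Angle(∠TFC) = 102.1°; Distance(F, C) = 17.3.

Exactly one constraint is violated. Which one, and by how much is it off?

Distance(F, C) = 17.3 — off by 8.10.

B = (0.00, 0.00) ✓; BL at -82.90° ✓; |BL| = 21.10 ✓; ∠BLM = 135.2° ✓; |LM| = 25.00 ✓; ∠LMT = 72.30° ✓; |MT| = 27.60 ✓; ∠(MT, TF) = 90.00° ✓; |TF| = 23.20 ✓; ∠TFC = 102.1° ✓; |FC| = 25.40 ✗.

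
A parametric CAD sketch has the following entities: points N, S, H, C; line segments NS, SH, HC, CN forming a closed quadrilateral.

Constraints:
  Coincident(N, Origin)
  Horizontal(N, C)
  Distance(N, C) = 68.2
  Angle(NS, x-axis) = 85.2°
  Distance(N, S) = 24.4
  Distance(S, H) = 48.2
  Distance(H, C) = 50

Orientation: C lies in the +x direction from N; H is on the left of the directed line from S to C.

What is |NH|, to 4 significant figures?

63.93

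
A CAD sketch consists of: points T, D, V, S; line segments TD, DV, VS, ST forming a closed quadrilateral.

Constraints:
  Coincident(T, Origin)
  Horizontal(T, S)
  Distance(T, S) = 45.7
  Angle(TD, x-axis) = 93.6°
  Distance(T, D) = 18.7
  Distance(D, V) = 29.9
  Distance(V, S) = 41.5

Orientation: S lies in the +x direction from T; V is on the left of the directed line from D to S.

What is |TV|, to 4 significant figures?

42.46

T is at the origin; T and S share the same y with |TS| = 45.7 and S in +x, so S = (45.7, 0). TD runs at 93.6° with |TD| = 18.7, so D = (-1.174, 18.66). V is determined by |DV| = 29.9 and |VS| = 41.5 together: it lies at the intersection of circle(D, 29.9) and circle(S, 41.5). With |DS| = 50.45, the foot of the radical line on DS is 17.02 from D and the perpendicular offset is √(29.9² − 17.02²) = 24.58. Taking the left-of-DS solution: V = (23.73, 35.21).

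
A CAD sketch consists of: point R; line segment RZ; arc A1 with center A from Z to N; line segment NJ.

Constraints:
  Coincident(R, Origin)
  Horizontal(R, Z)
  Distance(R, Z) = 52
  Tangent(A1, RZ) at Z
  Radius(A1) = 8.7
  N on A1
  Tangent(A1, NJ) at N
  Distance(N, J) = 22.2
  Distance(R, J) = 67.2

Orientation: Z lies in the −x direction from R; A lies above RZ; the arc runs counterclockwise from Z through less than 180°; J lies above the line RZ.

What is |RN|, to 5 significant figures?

47.480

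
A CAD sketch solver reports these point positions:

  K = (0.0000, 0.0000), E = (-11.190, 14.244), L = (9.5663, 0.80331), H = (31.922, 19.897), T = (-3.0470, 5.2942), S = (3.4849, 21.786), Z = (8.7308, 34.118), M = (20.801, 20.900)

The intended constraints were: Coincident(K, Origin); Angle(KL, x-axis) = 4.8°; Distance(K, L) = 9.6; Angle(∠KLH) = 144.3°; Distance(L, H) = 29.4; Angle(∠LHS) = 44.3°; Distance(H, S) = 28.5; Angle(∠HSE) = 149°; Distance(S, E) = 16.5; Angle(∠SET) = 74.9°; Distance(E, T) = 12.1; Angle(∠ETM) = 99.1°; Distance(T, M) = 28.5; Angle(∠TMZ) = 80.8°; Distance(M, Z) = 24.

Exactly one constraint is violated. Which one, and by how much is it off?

Distance(M, Z) = 24 — off by 6.10.

K = (0.00, 0.00) ✓; KL at 4.800° ✓; |KL| = 9.600 ✓; ∠KLH = 144.3° ✓; |LH| = 29.40 ✓; ∠LHS = 44.30° ✓; |HS| = 28.50 ✓; ∠HSE = 149.0° ✓; |SE| = 16.50 ✓; ∠SET = 74.90° ✓; |ET| = 12.10 ✓; ∠ETM = 99.10° ✓; |TM| = 28.50 ✓; ∠TMZ = 80.80° ✓; |MZ| = 17.90 ✗.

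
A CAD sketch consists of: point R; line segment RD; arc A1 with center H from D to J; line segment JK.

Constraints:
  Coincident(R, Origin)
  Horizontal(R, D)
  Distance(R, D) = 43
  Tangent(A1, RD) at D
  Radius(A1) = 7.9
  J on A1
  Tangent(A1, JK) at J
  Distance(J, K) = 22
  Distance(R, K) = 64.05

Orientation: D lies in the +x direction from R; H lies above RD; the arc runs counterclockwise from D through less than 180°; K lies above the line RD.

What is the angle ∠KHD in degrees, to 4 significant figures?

136.8°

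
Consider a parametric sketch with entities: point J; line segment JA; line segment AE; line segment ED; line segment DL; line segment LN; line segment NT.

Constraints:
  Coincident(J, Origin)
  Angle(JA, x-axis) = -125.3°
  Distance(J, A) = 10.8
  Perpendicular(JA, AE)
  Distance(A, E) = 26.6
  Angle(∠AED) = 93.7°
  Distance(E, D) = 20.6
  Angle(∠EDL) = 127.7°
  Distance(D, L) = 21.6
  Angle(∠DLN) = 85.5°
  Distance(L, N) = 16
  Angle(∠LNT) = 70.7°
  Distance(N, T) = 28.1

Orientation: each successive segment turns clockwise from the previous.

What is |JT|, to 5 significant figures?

29.035

∠DLN = 85.5° gives LN at -88.400° from the x-axis; with |LN| = 16.0, N = (4.7684, 10.404). ∠LNT = 70.7° gives NT at 162.30° from the x-axis; with |NT| = 28.1, T = (-22.001, 18.947). Then |JT| = |T − J| = 29.035.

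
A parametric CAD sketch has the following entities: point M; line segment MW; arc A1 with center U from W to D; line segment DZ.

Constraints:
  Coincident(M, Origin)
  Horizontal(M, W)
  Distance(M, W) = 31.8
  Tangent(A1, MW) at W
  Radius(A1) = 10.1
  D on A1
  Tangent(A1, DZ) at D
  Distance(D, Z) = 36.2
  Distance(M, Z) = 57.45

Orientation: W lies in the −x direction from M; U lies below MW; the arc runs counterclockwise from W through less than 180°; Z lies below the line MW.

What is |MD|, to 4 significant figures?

43.46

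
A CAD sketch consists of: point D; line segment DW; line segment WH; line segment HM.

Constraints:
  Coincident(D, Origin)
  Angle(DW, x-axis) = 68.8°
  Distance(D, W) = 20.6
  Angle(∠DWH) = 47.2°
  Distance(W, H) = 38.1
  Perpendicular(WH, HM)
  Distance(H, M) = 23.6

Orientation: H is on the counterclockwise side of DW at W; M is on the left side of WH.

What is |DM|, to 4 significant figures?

25.55

D is at the origin; DW runs at 68.8° with length 20.6, so W = 20.6·(cos 68.8°, sin 68.8°) = (7.449, 19.21). ∠DWH = 47.2°, so WH runs at 68.8° + (180° − 47.2°) = 201.6° from the x-axis; with |WH| = 38.1, H = W + 38.1·(cos 201.6°, sin 201.6°) = (-27.98, 5.180). The perpendicularity gives HM at right angles to WH; with |HM| = 23.6 on the left of WH, M = H + 23.6·(0.3681, -0.9298) = (-19.29, -16.76). Then |DM| = |M − D| = 25.55.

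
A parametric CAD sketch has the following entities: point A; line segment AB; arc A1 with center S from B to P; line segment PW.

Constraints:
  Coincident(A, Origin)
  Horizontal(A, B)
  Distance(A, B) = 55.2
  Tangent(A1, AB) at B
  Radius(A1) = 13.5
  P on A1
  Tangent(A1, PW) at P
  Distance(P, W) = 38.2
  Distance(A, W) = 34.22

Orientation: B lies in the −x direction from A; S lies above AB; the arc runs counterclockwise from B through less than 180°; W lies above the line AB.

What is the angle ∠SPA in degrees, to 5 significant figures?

136.61°

A is at the origin; AB is horizontal with |AB| = 55.2 and B on the −x side, so B = (-55.200, 0.0000). A1 meets AB tangentially, so SB is at right angles to AB, so S = B + (0, 13.5) = (-55.200, 13.500). Since SP ⟂ PW (tangency), |SW| = √(13.5² + 38.2²) = 40.515 regardless of where P sits on A1. So W lies on both circle(A, 34.22) and circle(S, 40.515); the above-AB intersection is W = (-17.849, 29.196). P is the foot of the tangent from W: P = (-46.122, 3.5083).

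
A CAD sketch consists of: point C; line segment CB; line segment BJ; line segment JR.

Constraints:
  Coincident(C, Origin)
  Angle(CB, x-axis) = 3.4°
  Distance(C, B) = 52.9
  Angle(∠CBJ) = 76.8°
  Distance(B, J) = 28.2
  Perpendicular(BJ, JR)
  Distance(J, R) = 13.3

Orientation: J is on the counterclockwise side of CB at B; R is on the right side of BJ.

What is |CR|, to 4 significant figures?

66.78

C is at the origin; CB runs at 3.4° with length 52.9, so B = 52.9·(cos 3.4°, sin 3.4°) = (52.81, 3.137). ∠CBJ = 76.8°, so BJ runs at 3.4° + (180° − 76.8°) = 106.6° from the x-axis; with |BJ| = 28.2, J = B + 28.2·(cos 106.6°, sin 106.6°) = (44.75, 30.16). The perpendicularity gives JR at right angles to BJ; with |JR| = 13.3 on the right of BJ, R = J + 13.3·(0.9583, 0.2857) = (57.50, 33.96). Then |CR| = |R − C| = 66.78.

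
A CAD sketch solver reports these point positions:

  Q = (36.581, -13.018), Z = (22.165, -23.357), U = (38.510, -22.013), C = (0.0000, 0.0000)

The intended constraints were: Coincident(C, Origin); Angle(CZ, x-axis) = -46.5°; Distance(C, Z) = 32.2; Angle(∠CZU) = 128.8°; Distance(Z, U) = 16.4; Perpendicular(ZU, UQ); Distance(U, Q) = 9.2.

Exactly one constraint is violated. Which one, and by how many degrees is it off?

Perpendicular(ZU, UQ) — off by 7.40°.

C = (0.00, 0.00) ✓; CZ at -46.50° ✓; |CZ| = 32.20 ✓; ∠CZU = 128.8° ✓; |ZU| = 16.40 ✓; ∠(ZU, UQ) = 97.40° ✗; |UQ| = 9.200 ✓.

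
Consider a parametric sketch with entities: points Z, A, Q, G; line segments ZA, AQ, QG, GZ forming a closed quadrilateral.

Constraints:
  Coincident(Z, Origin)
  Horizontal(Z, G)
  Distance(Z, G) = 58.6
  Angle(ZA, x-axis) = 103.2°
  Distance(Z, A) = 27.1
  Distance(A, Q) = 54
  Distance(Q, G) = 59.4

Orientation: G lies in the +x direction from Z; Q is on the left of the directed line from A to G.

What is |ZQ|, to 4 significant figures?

68.24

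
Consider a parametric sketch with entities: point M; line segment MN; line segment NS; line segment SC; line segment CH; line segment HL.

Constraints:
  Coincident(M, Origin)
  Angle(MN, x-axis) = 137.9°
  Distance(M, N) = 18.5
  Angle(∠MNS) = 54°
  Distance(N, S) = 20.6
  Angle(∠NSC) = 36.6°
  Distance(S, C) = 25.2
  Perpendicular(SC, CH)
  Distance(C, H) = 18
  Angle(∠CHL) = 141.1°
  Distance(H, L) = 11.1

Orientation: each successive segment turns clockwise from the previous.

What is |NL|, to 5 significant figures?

14.456

The perpendicularity gives CH at right angles to SC, so CH runs at 138.50°; with |CH| = 18.0, H = (-23.748, 9.7042). ∠CHL = 141.1° gives HL at 99.600° from the x-axis; with |HL| = 11.1, L = (-25.600, 20.649). Then |NL| = |L − N| = 14.456.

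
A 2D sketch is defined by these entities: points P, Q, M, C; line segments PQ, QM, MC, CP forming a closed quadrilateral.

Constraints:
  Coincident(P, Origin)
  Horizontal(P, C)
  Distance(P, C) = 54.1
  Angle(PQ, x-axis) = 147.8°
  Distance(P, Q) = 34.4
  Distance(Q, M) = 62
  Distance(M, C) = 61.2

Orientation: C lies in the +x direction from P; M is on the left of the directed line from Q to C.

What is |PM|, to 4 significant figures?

57.16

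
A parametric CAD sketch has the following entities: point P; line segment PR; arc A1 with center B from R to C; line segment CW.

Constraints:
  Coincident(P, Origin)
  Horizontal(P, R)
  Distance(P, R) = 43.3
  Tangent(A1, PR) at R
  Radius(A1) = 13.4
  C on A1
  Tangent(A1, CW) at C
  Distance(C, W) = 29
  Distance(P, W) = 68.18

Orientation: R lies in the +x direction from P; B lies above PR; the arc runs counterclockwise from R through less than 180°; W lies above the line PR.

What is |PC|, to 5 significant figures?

58.622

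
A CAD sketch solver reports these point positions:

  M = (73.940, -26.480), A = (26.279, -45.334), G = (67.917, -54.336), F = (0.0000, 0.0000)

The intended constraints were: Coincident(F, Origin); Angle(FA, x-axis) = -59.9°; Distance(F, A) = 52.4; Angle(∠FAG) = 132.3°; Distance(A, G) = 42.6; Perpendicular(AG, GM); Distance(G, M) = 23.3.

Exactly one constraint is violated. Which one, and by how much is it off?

Distance(G, M) = 23.3 — off by 5.20.

F = (0.00, 0.00) ✓; FA at -59.90° ✓; |FA| = 52.40 ✓; ∠FAG = 132.3° ✓; |AG| = 42.60 ✓; ∠(AG, GM) = 90.00° ✓; |GM| = 28.50 ✗.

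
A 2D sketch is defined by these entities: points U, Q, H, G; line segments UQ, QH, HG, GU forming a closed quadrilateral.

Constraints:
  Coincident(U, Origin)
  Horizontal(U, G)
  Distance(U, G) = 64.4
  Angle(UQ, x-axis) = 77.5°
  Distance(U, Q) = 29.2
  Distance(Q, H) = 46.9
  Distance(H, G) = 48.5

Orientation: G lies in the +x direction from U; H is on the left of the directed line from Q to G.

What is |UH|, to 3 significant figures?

67.9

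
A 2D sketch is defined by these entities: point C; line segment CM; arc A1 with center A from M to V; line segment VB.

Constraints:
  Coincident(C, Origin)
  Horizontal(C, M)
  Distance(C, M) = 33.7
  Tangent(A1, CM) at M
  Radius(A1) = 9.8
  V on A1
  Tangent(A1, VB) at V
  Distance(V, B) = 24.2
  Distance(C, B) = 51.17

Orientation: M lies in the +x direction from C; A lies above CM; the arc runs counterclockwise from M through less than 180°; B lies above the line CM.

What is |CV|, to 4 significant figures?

44.90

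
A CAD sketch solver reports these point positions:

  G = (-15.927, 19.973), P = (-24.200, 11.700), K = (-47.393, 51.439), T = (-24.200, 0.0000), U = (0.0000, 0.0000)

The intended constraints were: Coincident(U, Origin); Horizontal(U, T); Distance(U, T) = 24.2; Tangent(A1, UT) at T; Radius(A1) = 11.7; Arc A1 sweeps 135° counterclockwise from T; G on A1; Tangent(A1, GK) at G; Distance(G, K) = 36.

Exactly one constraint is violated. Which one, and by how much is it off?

Distance(G, K) = 36 — off by 8.50.

U = (0.00, 0.00) ✓; U.y = 0.00, T.y = 0.00 ✓; |UT| = 24.20 ✓; ∠(PT, TU) = 90.00° ✓; |PT| = 11.70 ✓; bearing(P→G) − bearing(P→T) = 135.0° ✓; |PG| = 11.70 ✓; ∠(PG, GK) = 90.00° ✓; |GK| = 44.50 ✗.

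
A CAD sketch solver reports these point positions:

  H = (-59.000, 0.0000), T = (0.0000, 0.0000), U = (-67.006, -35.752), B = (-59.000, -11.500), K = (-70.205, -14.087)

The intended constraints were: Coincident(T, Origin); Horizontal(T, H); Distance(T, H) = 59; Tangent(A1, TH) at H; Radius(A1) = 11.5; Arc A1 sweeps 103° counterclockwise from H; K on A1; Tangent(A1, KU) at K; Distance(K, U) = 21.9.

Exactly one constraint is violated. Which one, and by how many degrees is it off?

Tangent(A1, KU) at K — off by 4.60°.

T = (0.00, 0.00) ✓; T.y = 0.00, H.y = 0.00 ✓; |TH| = 59.00 ✓; ∠(BH, HT) = 90.00° ✓; |BH| = 11.50 ✓; bearing(B→K) − bearing(B→H) = 103.0° ✓; |BK| = 11.50 ✓; ∠(BK, KU) = 94.60° ✗; |KU| = 21.90 ✓.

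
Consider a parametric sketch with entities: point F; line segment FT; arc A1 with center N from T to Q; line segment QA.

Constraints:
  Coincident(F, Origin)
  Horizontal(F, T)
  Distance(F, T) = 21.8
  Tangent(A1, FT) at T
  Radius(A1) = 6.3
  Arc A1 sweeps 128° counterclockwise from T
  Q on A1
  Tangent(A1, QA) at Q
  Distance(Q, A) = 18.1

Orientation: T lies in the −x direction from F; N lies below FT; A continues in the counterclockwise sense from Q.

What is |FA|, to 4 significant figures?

29.01

On A1, T sits at bearing 90° from N; a 128° counterclockwise sweep puts Q at bearing 218°, so Q = N + 6.3·(cos 218°, sin 218°) = (-26.76, -10.18). A1 meets QA tangentially, so NQ is at right angles to QA, so QA runs along (−sin 218°, cos 218°); with |QA| = 18.1, A = (-15.62, -24.44). Then |FA| = |A − F| = 29.01.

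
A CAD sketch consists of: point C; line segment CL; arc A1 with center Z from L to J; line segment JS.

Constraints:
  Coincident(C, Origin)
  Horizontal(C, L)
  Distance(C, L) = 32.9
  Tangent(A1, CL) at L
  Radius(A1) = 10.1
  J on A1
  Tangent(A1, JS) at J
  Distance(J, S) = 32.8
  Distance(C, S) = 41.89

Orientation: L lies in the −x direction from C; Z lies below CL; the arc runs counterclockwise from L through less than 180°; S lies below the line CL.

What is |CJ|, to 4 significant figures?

43.31

Checks: |ZJ| = 10.10 ✓; ∠(ZJ, JS) = 90.00° ✓; |JS| = 32.80 ✓; |CS| = 41.89 ✓.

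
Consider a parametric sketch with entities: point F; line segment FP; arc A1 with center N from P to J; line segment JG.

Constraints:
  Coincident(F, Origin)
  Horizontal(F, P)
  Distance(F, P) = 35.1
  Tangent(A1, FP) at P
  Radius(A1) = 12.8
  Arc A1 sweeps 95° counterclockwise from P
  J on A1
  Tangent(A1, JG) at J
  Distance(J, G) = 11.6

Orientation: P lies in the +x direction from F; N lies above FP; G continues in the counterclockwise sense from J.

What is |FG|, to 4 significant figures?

53.32

F is at the origin; FP is horizontal with |FP| = 35.1 and P on the +x side, so P = (35.10, 0.000). Tangency of A1 to FP means the radius NP is perpendicular to FP, so N = P + (0, 12.8) = (35.10, 12.80). On A1, P sits at bearing -90° from N; a 95° counterclockwise sweep puts J at bearing 5°, so J = N + 12.8·(cos 5°, sin 5°) = (47.85, 13.92). The tangent condition forces NJ to be normal to JG, so JG runs along (−sin 5°, cos 5°); with |JG| = 11.6, G = (46.84, 25.47). Then |FG| = |G − F| = 53.32.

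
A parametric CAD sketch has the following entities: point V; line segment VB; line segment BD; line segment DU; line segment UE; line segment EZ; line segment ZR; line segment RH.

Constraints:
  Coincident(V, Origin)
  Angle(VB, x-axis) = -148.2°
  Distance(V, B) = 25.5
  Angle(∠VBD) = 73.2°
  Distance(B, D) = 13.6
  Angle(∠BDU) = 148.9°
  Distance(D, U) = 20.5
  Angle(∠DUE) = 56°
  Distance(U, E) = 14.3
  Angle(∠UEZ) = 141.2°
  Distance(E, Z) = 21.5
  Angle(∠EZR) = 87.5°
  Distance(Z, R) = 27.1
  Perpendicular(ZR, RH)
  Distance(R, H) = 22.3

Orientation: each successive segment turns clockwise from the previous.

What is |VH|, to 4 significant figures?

37.78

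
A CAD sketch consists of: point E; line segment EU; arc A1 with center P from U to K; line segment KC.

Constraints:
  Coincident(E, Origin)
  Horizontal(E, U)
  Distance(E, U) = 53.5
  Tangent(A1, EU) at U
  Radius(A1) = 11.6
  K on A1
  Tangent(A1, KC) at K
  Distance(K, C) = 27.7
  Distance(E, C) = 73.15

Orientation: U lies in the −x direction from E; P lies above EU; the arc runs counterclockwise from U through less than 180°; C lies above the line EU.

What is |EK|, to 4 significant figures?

47.93

Checks: E = (0.00, 0.00) ✓; |PK| = 11.60 ✓; ∠(PK, KC) = 90.00° ✓; |KC| = 27.70 ✓; |EC| = 73.15 ✓.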